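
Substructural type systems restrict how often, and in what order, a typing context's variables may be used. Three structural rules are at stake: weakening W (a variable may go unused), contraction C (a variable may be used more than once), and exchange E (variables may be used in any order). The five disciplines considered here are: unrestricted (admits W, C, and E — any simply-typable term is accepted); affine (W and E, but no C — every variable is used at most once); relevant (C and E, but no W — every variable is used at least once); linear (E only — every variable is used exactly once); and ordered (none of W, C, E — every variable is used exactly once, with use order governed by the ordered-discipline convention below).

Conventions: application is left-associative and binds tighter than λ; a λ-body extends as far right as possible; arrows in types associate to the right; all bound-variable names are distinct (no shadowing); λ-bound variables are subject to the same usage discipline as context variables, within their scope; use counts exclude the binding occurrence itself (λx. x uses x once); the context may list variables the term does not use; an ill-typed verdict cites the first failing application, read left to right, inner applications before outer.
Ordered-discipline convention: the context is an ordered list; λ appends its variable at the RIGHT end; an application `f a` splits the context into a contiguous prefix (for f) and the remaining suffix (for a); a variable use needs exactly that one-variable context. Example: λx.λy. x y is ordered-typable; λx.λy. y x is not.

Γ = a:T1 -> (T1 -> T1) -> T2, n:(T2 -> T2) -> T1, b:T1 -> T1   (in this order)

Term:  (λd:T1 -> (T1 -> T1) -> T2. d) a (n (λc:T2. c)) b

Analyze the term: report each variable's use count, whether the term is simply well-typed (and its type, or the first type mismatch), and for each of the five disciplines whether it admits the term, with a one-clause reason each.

use counts: a=1, n=1, b=1, d (bound)=1, c (bound)=1
use order (left to right): d, a, n, c, b
typing: well-typed — term : T2
ordered: ✓ — single-use (a, n, b, d, c), ordered derivation ok
linear: ✓ — each of a, n, b, d, c used exactly once
affine: ✓ — none of a, n, b, d, c used more than once
relevant: ✓ — a, n, b, d, c: all used, weakening unneeded
unrestricted: ✓ — simply typable at T2; W, C, E all held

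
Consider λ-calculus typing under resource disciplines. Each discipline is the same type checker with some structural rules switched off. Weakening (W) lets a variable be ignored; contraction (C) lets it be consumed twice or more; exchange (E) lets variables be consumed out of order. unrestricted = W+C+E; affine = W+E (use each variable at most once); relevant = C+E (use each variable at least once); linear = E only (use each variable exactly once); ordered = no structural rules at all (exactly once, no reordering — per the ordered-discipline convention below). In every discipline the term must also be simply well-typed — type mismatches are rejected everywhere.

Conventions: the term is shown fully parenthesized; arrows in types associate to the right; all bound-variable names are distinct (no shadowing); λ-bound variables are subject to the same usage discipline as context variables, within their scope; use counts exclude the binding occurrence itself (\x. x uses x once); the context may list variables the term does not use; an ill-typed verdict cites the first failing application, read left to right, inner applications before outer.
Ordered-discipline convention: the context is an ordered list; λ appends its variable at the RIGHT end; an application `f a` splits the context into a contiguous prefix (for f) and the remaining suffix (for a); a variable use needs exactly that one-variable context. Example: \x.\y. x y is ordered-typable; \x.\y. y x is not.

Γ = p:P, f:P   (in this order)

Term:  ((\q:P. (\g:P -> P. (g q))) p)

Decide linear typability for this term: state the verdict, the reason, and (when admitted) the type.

no — unused: f — weakening required
variable uses: p ×1; f ×0; q [bound] ×1; g [bound] ×1
uses in reading order: g, q, p
typing: the term checks, with type (P -> P) -> P
across the five disciplines: ordered ✗ · linear ✗ · affine ✓ · relevant ✗ · unrestricted ✓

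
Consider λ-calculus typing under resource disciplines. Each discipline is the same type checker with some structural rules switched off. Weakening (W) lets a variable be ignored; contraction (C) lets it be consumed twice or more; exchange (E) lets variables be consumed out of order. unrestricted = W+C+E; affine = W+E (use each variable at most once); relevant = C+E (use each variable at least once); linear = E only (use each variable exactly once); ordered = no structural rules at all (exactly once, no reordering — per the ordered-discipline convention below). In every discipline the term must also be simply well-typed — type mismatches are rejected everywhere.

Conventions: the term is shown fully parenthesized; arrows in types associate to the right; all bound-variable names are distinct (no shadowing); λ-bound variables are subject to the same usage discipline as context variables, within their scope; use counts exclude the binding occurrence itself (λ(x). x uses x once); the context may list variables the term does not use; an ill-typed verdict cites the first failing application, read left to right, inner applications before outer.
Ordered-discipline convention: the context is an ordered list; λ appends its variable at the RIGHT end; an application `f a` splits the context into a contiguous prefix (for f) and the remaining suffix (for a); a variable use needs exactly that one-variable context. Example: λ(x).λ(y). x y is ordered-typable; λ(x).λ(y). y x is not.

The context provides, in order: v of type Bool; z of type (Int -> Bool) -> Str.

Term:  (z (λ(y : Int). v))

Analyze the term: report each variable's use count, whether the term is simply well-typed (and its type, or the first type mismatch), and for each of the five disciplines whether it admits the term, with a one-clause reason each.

counts: v: 1, z: 1, y [bound]: 0
uses in reading order: z, v
typing: the term checks, with type Str
ordered: ✗, needs weakening: y unused
linear: ✗, needs weakening: y unused
affine: ✓, v, z, y: no repeats, contraction unneeded
relevant: ✗, needs weakening: y unused
unrestricted: ✓, simply typable at Str; W, C, E all held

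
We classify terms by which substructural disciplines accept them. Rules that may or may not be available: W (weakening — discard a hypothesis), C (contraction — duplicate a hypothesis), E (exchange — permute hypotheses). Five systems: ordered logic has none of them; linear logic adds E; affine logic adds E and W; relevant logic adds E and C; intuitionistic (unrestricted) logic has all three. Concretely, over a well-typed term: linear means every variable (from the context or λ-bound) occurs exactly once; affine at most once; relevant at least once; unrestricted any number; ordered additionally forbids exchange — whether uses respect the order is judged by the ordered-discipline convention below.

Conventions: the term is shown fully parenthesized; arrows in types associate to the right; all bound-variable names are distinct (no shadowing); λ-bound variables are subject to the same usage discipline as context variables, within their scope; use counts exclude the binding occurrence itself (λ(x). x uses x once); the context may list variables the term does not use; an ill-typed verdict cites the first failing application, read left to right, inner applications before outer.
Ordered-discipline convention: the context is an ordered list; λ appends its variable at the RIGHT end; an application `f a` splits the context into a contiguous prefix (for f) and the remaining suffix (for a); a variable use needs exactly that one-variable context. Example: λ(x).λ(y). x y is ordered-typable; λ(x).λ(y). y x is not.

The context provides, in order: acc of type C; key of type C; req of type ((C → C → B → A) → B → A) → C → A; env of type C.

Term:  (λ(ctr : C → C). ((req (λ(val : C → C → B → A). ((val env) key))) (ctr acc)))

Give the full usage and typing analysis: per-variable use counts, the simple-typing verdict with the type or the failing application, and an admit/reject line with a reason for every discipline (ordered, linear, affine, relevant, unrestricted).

usage: acc: 1×; key: 1×; req: 1×; env: 1×; ctr (λ-bound): 1×; val (λ-bound): 1×
uses in reading order: req, val, env, key, ctr, acc
typing: well-typed at (C → C) → A
ordered: ✗ — no contiguous prefix/suffix split fits req, val, env, key, ctr, acc
linear: ✓ — exactly-once usage across acc, key, req, env, ctr, val
affine: ✓ — acc, key, req, env, ctr, val: no repeats, contraction unneeded
relevant: ✓ — acc, key, req, env, ctr, val: all used, weakening unneeded
unrestricted: ✓ — typability at (C → C) → A is all that's needed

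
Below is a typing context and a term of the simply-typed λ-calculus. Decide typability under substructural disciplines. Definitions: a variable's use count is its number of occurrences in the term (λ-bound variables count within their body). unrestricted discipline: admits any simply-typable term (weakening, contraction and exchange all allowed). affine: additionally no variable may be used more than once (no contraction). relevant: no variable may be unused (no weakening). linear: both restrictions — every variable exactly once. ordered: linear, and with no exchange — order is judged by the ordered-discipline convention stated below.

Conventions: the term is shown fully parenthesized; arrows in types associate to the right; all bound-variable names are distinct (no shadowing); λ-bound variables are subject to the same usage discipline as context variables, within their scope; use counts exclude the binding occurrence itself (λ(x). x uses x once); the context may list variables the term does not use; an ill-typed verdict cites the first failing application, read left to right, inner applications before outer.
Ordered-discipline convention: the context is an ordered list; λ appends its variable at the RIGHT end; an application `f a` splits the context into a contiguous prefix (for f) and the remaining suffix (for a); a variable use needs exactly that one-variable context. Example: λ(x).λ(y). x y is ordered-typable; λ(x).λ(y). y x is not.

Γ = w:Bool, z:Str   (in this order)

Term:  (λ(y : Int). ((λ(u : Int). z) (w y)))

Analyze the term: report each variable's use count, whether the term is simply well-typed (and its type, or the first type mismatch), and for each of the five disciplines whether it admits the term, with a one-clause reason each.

variable uses: w: 1×; z: 1×; y (bound): 1×; u (bound): 0×
left-to-right use order: z, w, y
typing: ill-typed: non-arrow in function slot: Bool
ordered ✗ (fails simple typing)
linear ✗ (a type mismatch blocks all five)
affine ✗ (the type mismatch rejects it)
relevant ✗ (not simply typable)
unrestricted ✗ (fails simple typing)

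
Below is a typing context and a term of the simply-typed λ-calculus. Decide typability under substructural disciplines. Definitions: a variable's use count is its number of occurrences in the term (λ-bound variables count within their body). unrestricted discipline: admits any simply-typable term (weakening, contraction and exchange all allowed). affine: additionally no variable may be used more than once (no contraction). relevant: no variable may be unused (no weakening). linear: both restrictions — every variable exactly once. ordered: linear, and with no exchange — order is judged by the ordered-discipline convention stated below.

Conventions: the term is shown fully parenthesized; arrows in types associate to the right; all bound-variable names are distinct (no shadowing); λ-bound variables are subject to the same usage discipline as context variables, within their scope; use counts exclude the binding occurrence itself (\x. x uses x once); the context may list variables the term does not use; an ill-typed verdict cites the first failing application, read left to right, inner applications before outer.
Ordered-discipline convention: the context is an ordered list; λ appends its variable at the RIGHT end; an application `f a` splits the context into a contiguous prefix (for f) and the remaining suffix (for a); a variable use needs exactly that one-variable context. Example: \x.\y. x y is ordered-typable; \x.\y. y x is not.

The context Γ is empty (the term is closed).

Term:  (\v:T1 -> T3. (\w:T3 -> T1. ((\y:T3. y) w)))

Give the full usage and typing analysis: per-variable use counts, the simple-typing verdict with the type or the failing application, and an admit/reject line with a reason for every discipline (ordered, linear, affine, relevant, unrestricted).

usage: v (λ-bound): 0; w (λ-bound): 1; y (λ-bound): 1
order of uses: y, w
typing: ill-typed: argument of type T3 -> T1 where T3 is required
ordered ✗ (a type mismatch blocks all five)
linear ✗ (the type mismatch rejects it)
affine ✗ (not simply typable)
relevant ✗ (fails simple typing)
unrestricted ✗ (a type mismatch blocks all five)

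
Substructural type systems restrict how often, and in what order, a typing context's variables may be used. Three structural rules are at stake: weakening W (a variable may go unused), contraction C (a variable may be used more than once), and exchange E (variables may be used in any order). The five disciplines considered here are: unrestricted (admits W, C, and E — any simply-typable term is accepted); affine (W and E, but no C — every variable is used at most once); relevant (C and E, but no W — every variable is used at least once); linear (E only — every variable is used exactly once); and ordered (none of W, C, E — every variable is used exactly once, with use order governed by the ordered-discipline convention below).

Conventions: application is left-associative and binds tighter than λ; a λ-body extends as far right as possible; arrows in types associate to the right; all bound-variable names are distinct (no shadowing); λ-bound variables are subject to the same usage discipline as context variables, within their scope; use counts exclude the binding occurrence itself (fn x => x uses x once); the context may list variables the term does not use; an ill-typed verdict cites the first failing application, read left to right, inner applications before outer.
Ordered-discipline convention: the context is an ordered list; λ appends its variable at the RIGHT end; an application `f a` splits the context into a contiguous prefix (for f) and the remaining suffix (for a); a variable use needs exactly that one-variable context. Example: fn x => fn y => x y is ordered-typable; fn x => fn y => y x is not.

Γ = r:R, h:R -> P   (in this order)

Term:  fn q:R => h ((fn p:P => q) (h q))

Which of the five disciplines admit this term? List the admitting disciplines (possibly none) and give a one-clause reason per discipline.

admitted by: unrestricted
variable uses: r: 0×, h: 2×, q (λ-bound): 2×, p (λ-bound): 0×
order of uses: h, q, h, q
typing: well-typed — term : R -> P
ordered: ✗, uses contraction: h ×2, q ×2; r, p never used (weakening)
linear: ✗, uses contraction: h ×2, q ×2; r, p never used (weakening)
affine: ✗, uses contraction: h ×2, q ×2
relevant: ✗, r, p never used (weakening)
unrestricted: ✓, typability at R -> P is all that's needed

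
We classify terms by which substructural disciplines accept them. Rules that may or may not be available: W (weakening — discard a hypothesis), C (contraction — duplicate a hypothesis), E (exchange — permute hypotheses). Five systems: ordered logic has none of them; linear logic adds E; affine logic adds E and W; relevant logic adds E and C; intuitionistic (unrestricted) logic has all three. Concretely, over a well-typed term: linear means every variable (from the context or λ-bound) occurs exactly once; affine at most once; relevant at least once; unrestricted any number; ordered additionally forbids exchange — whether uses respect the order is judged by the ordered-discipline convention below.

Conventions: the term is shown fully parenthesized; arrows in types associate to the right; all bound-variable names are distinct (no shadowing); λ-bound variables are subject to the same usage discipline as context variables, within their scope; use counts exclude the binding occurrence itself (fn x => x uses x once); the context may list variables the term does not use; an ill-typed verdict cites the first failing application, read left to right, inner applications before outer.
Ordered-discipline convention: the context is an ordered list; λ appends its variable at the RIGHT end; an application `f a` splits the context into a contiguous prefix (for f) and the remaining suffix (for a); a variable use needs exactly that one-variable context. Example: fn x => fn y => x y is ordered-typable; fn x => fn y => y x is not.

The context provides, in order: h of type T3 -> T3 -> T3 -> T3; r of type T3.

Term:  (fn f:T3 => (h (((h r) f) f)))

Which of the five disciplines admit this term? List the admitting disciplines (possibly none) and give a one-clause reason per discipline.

admitting disciplines: relevant, unrestricted
usage: h: 2×; r: 1×; f (λ-bound): 2×
left-to-right use order: h, h, r, f, f
typing: well-typed at T3 -> T3 -> T3 -> T3
ordered: ✗, uses contraction: h ×2, f ×2
linear: ✗, uses contraction: h ×2, f ×2
affine: ✗, uses contraction: h ×2, f ×2
relevant: ✓, none of h, r, f goes unused
unrestricted: ✓, type-checks (T3 -> T3 -> T3 -> T3) and nothing is barred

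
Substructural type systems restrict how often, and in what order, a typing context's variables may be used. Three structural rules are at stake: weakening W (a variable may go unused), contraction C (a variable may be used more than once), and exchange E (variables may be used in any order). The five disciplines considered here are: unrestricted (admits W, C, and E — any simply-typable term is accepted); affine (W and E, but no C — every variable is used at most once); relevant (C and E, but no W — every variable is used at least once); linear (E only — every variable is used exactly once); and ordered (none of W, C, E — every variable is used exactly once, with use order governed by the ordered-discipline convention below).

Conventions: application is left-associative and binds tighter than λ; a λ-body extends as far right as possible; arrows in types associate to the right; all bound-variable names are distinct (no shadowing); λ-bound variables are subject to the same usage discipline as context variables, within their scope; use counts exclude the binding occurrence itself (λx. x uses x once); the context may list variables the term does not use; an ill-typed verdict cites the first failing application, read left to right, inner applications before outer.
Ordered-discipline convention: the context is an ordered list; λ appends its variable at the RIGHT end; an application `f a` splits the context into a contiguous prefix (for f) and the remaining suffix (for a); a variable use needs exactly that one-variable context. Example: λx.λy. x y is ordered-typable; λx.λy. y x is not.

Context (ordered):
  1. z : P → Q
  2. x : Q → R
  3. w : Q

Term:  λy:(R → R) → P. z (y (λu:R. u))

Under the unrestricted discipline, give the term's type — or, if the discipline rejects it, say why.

term : ((R → R) → P) → Q
usage: z=1, x=0, w=0, y (λ-bound)=1, u (λ-bound)=1
uses in reading order: z, y, u
typing: ✓ — ((R → R) → P) → Q
summary: ordered ✗ · linear ✗ · affine ✓ · relevant ✗ · unrestricted ✓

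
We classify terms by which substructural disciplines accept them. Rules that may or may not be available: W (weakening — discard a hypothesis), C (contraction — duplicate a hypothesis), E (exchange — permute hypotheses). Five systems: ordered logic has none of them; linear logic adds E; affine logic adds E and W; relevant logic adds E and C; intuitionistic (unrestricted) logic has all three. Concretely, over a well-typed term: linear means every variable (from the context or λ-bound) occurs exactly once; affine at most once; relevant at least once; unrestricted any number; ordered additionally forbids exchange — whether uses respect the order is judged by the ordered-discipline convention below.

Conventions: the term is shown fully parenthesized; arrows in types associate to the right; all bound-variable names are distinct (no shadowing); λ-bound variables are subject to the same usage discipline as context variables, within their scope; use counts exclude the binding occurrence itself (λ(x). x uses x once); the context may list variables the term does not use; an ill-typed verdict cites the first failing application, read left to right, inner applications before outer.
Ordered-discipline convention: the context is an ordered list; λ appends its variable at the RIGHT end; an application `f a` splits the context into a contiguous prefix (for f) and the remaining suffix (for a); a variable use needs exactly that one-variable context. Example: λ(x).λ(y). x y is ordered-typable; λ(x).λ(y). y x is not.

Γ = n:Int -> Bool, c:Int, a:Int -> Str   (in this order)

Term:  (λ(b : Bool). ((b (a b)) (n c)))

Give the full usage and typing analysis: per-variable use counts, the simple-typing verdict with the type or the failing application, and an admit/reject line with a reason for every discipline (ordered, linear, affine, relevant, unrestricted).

usage: n=1; c=1; a=1; b (λ-bound)=2
left-to-right use order: b, a, b, n, c
typing: ill-typed: an argument Bool mismatches the expected Int
ordered: ✗, the type mismatch rejects it
linear: ✗, not simply typable
affine: ✗, fails simple typing
relevant: ✗, a type mismatch blocks all five
unrestricted: ✗, the type mismatch rejects it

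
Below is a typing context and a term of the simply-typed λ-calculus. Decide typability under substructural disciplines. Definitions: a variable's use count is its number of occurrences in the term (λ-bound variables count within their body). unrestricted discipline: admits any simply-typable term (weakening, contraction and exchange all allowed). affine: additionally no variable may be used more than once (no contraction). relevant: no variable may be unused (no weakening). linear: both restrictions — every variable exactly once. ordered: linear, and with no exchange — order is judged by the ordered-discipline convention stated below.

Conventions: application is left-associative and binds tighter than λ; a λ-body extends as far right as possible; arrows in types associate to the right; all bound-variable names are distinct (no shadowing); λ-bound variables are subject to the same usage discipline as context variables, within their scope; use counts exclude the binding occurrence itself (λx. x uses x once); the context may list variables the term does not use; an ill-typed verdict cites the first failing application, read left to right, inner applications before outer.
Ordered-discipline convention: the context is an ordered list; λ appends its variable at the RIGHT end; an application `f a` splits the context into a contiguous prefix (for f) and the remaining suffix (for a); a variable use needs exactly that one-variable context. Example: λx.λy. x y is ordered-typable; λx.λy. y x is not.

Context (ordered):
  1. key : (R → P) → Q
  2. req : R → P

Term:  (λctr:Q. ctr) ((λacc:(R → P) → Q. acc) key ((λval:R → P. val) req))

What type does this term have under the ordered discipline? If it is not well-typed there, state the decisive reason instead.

term : Q
counts: key: 1×; req: 1×; ctr [bound]: 1×; acc [bound]: 1×; val [bound]: 1×
uses in reading order: ctr, acc, key, val, req
typing: the term checks, with type Q
across the five disciplines: ordered ✓, linear ✓, affine ✓, relevant ✓, unrestricted ✓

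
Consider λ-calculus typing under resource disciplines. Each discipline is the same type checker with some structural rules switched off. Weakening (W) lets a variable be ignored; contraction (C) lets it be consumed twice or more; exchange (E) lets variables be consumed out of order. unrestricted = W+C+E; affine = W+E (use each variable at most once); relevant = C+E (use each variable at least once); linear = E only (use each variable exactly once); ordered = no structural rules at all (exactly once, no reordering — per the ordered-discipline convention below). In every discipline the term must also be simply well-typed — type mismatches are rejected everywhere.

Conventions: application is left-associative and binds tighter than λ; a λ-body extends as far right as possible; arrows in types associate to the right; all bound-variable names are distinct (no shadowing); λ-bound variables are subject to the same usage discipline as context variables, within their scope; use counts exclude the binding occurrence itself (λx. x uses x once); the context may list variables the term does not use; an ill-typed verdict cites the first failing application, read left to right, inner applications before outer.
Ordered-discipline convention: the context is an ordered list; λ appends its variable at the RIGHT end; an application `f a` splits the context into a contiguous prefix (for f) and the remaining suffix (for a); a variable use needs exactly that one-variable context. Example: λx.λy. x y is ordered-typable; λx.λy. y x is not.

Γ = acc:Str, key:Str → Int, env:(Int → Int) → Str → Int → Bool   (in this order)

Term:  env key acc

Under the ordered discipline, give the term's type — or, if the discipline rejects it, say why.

not well-typed under ordered — not simply typable
usage: acc=1; key=1; env=1
left-to-right use order: env, key, acc
typing: ill-typed: argument of type Str → Int where Int → Int is required
summary: ordered ✗, linear ✗, affine ✗, relevant ✗, unrestricted ✗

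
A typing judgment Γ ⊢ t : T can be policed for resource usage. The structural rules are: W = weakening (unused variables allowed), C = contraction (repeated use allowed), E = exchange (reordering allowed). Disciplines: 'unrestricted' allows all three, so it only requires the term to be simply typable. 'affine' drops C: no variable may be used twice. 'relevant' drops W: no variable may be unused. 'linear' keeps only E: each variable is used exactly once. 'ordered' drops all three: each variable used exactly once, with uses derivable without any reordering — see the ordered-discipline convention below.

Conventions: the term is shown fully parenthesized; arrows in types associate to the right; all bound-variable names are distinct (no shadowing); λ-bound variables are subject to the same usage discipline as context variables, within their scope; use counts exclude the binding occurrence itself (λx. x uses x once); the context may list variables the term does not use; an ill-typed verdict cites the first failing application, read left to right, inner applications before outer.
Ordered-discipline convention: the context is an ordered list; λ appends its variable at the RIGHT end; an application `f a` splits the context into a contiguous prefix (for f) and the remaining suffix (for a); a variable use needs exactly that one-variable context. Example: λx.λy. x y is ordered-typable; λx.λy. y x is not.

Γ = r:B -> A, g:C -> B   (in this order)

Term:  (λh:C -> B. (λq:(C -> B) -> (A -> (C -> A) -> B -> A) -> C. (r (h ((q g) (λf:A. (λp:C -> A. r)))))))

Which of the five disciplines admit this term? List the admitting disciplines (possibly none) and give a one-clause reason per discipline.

admitted in: unrestricted
variable uses: r: 2×, g: 1×, h (λ-bound): 1×, q (λ-bound): 1×, f (λ-bound): 0×, p (λ-bound): 0×
left-to-right use order: r, h, q, g, r
typing: well-typed — term : (C -> B) -> ((C -> B) -> (A -> (C -> A) -> B -> A) -> C) -> A
ordered: ✗, uses contraction: r ×2; needs weakening: f, p unused
linear: ✗, uses contraction: r ×2; needs weakening: f, p unused
affine: ✗, uses contraction: r ×2
relevant: ✗, needs weakening: f, p unused
unrestricted: ✓, well-typed at (C -> B) -> ((C -> B) -> (A -> (C -> A) -> B -> A) -> C) -> A; no restrictions here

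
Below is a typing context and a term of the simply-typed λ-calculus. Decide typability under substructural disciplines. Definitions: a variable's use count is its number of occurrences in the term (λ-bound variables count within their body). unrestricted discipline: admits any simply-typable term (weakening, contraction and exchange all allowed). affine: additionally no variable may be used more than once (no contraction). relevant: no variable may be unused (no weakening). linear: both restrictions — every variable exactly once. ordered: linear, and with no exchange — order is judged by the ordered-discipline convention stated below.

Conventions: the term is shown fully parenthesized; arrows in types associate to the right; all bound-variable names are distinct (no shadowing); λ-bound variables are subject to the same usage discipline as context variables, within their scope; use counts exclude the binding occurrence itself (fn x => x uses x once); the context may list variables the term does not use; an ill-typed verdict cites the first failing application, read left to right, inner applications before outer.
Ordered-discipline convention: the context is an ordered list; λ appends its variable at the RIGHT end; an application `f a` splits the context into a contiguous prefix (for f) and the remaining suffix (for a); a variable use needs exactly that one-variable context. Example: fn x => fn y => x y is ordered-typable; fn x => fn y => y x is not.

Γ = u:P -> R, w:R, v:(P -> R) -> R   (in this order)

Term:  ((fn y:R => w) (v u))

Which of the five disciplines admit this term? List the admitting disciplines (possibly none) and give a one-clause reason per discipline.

accepted by: affine, unrestricted
usage: u: 1, w: 1, v: 1, y (bound): 0
left-to-right use order: w, v, u
typing: well-typed at R
ordered ✗ (y never used (weakening))
linear ✗ (y never used (weakening))
affine ✓ (no duplicate uses among u, w, v, y)
relevant ✗ (y never used (weakening))
unrestricted ✓ (simply typable at R; W, C, E all held)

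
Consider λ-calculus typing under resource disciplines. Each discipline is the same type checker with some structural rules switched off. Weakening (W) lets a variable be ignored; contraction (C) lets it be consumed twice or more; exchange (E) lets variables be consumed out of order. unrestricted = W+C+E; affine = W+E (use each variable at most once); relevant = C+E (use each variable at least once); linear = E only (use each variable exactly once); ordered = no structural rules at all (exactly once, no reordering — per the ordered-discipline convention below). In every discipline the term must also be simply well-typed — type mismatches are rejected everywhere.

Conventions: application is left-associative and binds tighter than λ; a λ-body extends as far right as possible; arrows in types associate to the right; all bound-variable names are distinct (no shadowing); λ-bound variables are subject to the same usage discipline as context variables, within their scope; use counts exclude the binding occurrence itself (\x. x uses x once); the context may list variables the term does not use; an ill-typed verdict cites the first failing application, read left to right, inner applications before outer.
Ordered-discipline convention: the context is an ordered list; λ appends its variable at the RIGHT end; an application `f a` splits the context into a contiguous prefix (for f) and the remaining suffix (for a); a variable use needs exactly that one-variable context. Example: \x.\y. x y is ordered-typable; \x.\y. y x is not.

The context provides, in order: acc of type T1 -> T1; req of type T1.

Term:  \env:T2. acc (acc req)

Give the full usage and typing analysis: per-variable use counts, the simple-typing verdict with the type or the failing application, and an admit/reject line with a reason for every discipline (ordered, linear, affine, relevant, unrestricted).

variable uses: acc ×2; req ×1; env (λ-bound) ×0
order of uses: acc, acc, req
typing: well-typed — term : T2 -> T1
ordered: ✗ — acc ×2 used more than once (contraction); env left unused
linear: ✗ — acc ×2 used more than once (contraction); env left unused
affine: ✗ — acc ×2 used more than once (contraction)
relevant: ✗ — env left unused
unrestricted: ✓ — simply typable at T2 -> T1; W, C, E all held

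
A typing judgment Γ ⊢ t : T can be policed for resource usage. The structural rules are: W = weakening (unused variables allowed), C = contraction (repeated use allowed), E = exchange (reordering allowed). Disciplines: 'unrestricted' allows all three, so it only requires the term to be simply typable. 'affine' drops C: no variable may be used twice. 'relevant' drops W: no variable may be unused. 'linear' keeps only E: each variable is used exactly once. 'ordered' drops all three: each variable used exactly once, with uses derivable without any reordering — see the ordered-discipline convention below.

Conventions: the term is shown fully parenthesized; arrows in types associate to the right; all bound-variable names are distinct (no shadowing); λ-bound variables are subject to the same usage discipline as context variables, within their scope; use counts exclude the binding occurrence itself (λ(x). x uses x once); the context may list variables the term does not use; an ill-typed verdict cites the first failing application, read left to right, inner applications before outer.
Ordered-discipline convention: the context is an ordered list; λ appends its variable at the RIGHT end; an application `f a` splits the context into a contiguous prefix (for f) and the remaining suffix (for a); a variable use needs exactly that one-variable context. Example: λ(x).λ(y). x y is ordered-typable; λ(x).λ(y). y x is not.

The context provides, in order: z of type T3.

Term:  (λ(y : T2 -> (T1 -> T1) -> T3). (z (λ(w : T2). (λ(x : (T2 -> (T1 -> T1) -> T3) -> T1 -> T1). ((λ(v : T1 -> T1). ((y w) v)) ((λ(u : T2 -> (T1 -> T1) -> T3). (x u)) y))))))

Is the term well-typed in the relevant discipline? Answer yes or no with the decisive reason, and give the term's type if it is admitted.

no — the type mismatch rejects it
counts: z: 1×, y (λ-bound): 2×, w (λ-bound): 1×, x (λ-bound): 1×, v (λ-bound): 1×, u (λ-bound): 1×
uses in reading order: z, y, w, v, x, u, y
typing: ill-typed: applying a non-function (T3)
across the five disciplines: ordered ✗ · linear ✗ · affine ✗ · relevant ✗ · unrestricted ✗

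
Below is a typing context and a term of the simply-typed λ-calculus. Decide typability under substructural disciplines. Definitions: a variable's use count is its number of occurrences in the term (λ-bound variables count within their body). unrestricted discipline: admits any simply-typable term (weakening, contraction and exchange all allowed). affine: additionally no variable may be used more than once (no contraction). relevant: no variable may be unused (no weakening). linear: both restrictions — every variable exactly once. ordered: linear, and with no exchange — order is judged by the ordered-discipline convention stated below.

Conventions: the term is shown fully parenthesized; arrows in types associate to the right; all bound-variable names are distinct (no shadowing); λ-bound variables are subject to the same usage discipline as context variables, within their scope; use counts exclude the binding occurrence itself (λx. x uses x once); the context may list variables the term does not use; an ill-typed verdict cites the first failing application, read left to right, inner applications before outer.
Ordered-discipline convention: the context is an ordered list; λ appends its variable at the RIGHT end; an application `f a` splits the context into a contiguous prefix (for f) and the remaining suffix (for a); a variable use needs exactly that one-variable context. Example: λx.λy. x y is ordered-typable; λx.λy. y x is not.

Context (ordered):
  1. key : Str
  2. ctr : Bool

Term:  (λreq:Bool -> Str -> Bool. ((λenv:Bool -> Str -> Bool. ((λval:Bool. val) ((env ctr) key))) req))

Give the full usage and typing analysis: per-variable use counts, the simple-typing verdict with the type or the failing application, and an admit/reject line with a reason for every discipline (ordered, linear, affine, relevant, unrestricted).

usage: key ×1; ctr ×1; req [bound] ×1; env [bound] ×1; val [bound] ×1
use order (left to right): val, env, ctr, key, req
typing: well-typed — term : (Bool -> Str -> Bool) -> Bool
ordered: ✗ — no ordered split (uses run val, env, ctr, key, req)
linear: ✓ — key, ctr, req, env, val: one use apiece
affine: ✓ — at most one use each (key, ctr, req, env, val)
relevant: ✓ — key, ctr, req, env, val: all used, weakening unneeded
unrestricted: ✓ — well-typed at (Bool -> Str -> Bool) -> Bool; no restrictions here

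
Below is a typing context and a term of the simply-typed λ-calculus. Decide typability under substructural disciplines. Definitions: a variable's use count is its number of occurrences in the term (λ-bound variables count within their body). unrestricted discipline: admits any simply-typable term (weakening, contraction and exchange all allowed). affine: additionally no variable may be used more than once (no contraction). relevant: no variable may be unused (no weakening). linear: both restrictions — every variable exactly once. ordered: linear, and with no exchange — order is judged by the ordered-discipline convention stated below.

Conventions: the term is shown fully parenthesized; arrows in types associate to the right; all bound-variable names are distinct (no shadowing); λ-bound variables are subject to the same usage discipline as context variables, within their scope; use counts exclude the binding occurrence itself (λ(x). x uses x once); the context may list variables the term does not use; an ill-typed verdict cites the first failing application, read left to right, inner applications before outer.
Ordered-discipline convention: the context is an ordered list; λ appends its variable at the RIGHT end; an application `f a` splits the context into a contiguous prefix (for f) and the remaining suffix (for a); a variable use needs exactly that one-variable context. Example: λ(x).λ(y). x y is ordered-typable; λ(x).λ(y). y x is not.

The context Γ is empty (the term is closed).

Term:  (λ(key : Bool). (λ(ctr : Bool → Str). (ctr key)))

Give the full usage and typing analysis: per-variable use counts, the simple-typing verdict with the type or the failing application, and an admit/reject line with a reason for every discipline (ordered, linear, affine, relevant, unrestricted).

use counts: key [bound]: 1×; ctr [bound]: 1×
uses in reading order: ctr, key
typing: well-typed — term : Bool → (Bool → Str) → Str
ordered: ✗, no ordered split (uses run ctr, key)
linear: ✓, each of key, ctr used exactly once
affine: ✓, key, ctr: no repeats, contraction unneeded
relevant: ✓, none of key, ctr goes unused
unrestricted: ✓, well-typed at Bool → (Bool → Str) → Str; no restrictions here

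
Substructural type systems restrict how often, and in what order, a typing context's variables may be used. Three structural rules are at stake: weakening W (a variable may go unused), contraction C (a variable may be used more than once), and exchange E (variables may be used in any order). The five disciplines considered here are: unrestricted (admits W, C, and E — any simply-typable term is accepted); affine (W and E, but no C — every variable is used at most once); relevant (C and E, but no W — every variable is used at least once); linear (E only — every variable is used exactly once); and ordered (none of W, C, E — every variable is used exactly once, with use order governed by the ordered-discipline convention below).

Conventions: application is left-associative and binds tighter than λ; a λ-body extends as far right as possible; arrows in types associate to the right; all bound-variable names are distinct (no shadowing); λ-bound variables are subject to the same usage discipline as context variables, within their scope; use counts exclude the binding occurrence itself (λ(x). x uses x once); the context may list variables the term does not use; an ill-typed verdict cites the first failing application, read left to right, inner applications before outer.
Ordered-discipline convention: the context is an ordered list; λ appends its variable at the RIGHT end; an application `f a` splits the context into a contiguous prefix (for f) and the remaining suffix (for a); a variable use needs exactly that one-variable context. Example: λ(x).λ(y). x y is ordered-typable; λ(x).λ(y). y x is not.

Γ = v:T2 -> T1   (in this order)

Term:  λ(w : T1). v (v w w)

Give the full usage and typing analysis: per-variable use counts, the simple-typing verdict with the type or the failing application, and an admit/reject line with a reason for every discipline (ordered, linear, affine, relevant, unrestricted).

variable uses: v ×2, w (bound) ×2
left-to-right use order: v, v, w, w
typing: ill-typed: a function awaiting T2 gets T1
ordered ✗ (a type mismatch blocks all five)
linear ✗ (the type mismatch rejects it)
affine ✗ (not simply typable)
relevant ✗ (fails simple typing)
unrestricted ✗ (a type mismatch blocks all five)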